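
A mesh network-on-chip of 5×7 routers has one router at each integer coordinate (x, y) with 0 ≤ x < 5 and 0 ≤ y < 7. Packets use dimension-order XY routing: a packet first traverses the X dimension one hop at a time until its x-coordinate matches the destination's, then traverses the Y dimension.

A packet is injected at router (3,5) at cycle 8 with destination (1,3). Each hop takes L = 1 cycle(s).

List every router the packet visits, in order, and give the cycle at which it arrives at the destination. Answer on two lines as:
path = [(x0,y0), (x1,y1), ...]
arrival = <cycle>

path = [(3,5), (2,5), (1,5), (1,4), (1,3)]
arrival = 12

  0. router=(3,5) cycle=8 (inject)
  1. router=(2,5) cycle=9 dir=W
  2. router=(1,5) cycle=10 dir=W
  3. router=(1,4) cycle=11 dir=S
  4. router=(1,3) cycle=12 dir=S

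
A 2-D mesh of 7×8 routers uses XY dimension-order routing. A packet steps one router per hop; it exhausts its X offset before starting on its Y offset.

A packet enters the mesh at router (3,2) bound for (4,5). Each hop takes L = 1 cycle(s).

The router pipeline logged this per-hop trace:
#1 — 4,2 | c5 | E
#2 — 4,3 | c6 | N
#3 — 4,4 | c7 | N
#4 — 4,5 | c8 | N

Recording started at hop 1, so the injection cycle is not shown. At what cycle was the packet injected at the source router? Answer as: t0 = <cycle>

The first recorded entry is hop 1 at cycle 5.
Subtract one hop: t0 = 5 − 1 = 4.

t0 = 4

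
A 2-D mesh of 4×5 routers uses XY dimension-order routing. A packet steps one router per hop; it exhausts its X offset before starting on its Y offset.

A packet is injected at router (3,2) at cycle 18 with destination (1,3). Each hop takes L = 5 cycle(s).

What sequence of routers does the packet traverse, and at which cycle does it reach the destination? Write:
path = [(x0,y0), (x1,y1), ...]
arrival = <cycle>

path = [(3,2), (2,2), (1,2), (1,3)]
arrival = 33

#0 — 3,2 | c18
#1 — 2,2 | c23 | W
#2 — 1,2 | c28 | W
#3 — 1,3 | c33 | N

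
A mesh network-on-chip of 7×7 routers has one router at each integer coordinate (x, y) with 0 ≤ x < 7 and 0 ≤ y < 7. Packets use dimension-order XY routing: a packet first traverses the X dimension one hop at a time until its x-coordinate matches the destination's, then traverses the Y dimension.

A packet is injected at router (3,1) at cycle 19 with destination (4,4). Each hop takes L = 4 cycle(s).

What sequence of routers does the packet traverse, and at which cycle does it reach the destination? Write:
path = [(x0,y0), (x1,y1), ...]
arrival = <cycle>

path = [(3,1), (4,1), (4,2), (4,3), (4,4)]
arrival = 35

t=19: at (3,1)
t=23: at (4,1) after E
t=27: at (4,2) after N
t=31: at (4,3) after N
t=35: at (4,4) after N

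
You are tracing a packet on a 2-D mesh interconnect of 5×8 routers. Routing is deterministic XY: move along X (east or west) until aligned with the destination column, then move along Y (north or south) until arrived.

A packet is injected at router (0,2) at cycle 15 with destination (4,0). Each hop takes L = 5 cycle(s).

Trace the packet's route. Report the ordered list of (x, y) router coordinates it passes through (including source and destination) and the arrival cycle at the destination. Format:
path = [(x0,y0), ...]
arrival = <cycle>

path = [(0,2), (1,2), (2,2), (3,2), (4,2), (4,1), (4,0)]
arrival = 45

hop 0: (0,2) @ cyc 15
hop 1: (1,2) @ cyc 20  [E]
hop 2: (2,2) @ cyc 25  [E]
hop 3: (3,2) @ cyc 30  [E]
hop 4: (4,2) @ cyc 35  [E]
hop 5: (4,1) @ cyc 40  [S]
hop 6: (4,0) @ cyc 45  [S]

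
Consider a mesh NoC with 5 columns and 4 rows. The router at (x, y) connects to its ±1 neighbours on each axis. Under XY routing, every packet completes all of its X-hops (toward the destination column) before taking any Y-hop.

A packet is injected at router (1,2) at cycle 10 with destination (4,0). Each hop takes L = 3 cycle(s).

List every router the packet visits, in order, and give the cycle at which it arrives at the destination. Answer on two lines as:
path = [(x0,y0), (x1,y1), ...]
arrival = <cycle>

path = [(1,2), (2,2), (3,2), (4,2), (4,1), (4,0)]
arrival = 25

#0 — 1,2 | c10
#1 — 2,2 | c13 | E
#2 — 3,2 | c16 | E
#3 — 4,2 | c19 | E
#4 — 4,1 | c22 | S
#5 — 4,0 | c25 | S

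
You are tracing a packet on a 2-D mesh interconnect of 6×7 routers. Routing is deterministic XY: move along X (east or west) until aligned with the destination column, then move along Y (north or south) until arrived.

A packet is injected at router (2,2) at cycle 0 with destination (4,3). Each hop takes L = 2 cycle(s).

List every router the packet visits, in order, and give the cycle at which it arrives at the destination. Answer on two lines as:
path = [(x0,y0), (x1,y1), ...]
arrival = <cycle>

path = [(2,2), (3,2), (4,2), (4,3)]
arrival = 6

#0 — 2,2 | c0
#1 — 3,2 | c2 | E
#2 — 4,2 | c4 | E
#3 — 4,3 | c6 | N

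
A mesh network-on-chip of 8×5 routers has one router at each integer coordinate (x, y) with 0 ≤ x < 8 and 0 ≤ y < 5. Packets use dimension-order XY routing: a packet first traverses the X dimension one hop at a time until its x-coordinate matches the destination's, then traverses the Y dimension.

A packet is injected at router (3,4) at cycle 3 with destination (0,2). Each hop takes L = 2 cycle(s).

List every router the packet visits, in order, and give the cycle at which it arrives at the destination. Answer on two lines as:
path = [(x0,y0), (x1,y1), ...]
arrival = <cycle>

path = [(3,4), (2,4), (1,4), (0,4), (0,3), (0,2)]
arrival = 13

hop 0: (3,4) @ cyc 3
hop 1: (2,4) @ cyc 5  [W]
hop 2: (1,4) @ cyc 7  [W]
hop 3: (0,4) @ cyc 9  [W]
hop 4: (0,3) @ cyc 11  [S]
hop 5: (0,2) @ cyc 13  [S]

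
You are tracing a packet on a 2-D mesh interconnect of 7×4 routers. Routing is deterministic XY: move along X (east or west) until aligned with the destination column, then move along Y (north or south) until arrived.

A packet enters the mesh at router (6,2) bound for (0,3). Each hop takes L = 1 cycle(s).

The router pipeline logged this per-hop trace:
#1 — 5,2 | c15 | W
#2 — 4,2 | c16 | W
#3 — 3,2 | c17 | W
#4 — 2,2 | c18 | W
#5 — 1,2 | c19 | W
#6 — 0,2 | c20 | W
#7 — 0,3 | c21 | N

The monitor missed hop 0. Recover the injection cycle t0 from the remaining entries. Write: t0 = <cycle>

t0 = 14

At hop 1 the cycle is 15; in general cyc_k = t0 + kL.
Subtract one hop: t0 = 15 − 1 = 14.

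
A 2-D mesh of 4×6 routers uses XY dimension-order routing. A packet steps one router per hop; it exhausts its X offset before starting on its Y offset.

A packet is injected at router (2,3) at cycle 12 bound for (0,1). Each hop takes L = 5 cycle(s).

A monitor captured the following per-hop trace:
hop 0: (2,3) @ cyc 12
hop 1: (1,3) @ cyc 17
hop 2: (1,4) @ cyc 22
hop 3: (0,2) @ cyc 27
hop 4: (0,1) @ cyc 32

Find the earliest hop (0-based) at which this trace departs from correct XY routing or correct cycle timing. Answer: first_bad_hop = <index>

first_bad_hop = 2

check 1→ d=(-1,0) cyc+5: ok
check 2→ d=(0,1) cyc+5: BAD: Y-move but x=1≠0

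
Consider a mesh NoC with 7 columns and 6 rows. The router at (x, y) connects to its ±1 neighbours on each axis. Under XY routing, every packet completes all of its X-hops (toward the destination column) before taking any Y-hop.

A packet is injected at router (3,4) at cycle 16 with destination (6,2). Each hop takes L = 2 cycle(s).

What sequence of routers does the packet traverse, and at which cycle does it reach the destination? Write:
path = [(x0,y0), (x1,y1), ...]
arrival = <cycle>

path = [(3,4), (4,4), (5,4), (6,4), (6,3), (6,2)]
arrival = 26

src (3,4)  cyc=16
E→(4,4)  cyc=18
E→(5,4)  cyc=20
E→(6,4)  cyc=22
S→(6,3)  cyc=24
S→(6,2)  cyc=26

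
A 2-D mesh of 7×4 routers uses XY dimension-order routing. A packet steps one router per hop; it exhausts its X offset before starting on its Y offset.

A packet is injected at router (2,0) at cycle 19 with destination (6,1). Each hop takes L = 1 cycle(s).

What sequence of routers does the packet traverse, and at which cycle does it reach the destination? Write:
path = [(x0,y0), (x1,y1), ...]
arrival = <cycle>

path = [(2,0), (3,0), (4,0), (5,0), (6,0), (6,1)]
arrival = 24

#0 — 2,0 | c19
#1 — 3,0 | c20 | E
#2 — 4,0 | c21 | E
#3 — 5,0 | c22 | E
#4 — 6,0 | c23 | E
#5 — 6,1 | c24 | N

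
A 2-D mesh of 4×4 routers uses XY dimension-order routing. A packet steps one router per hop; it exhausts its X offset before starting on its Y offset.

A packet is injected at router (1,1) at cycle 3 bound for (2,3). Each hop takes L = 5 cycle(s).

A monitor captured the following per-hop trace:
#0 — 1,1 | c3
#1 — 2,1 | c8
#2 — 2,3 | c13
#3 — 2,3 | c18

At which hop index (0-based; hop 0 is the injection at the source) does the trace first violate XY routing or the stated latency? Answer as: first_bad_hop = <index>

first_bad_hop = 2

  1: Δx=+1 Δy=+0 Δt=5 [ok]
  2: Δx=+0 Δy=+2 Δt=5 [BAD: non-unit step]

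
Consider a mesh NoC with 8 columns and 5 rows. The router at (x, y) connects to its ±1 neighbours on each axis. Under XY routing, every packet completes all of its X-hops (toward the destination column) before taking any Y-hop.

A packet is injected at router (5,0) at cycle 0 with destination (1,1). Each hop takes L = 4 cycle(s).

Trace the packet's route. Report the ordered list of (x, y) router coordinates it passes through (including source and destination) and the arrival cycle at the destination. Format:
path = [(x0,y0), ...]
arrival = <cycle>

#0 — 5,0 | c0
#1 — 4,0 | c4 | W
#2 — 3,0 | c8 | W
#3 — 2,0 | c12 | W
#4 — 1,0 | c16 | W
#5 — 1,1 | c20 | N

path = [(5,0), (4,0), (3,0), (2,0), (1,0), (1,1)]
arrival = 20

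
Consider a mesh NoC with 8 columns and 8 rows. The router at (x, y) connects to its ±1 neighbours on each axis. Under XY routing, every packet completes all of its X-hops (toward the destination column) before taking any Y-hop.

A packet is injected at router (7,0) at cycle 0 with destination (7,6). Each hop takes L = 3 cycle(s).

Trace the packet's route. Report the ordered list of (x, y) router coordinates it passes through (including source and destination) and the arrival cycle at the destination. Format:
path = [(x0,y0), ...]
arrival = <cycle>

path = [(7,0), (7,1), (7,2), (7,3), (7,4), (7,5), (7,6)]
arrival = 18

hop 0: (7,0) @ cyc 0
hop 1: (7,1) @ cyc 3  [N]
hop 2: (7,2) @ cyc 6  [N]
hop 3: (7,3) @ cyc 9  [N]
hop 4: (7,4) @ cyc 12  [N]
hop 5: (7,5) @ cyc 15  [N]
hop 6: (7,6) @ cyc 18  [N]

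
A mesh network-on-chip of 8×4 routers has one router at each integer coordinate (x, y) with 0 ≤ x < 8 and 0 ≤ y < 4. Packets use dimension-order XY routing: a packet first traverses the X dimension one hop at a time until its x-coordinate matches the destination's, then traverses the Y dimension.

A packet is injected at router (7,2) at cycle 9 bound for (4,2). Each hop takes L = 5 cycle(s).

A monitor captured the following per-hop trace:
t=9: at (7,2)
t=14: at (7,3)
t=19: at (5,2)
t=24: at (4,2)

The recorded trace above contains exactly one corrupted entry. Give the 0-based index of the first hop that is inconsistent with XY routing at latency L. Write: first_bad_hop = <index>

first_bad_hop = 1

hop 1: step (+0,+1), +5 cyc — BAD: Y-move but x=7≠4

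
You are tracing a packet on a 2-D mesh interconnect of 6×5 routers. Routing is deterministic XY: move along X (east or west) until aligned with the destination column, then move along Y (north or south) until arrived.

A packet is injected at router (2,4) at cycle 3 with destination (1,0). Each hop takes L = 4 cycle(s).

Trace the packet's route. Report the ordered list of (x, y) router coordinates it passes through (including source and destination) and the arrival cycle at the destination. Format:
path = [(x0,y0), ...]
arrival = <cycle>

path = [(2,4), (1,4), (1,3), (1,2), (1,1), (1,0)]
arrival = 23

t=3: at (2,4)
t=7: at (1,4) after W
t=11: at (1,3) after S
t=15: at (1,2) after S
t=19: at (1,1) after S
t=23: at (1,0) after S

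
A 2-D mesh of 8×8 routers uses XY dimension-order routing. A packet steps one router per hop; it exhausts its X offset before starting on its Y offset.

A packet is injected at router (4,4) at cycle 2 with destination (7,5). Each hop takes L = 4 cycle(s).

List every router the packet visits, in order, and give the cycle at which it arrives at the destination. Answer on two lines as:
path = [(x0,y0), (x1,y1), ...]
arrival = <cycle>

path = [(4,4), (5,4), (6,4), (7,4), (7,5)]
arrival = 18

[0] x=4 y=4 t=2
[1] x=5 y=4 t=6 →E
[2] x=6 y=4 t=10 →E
[3] x=7 y=4 t=14 →E
[4] x=7 y=5 t=18 →N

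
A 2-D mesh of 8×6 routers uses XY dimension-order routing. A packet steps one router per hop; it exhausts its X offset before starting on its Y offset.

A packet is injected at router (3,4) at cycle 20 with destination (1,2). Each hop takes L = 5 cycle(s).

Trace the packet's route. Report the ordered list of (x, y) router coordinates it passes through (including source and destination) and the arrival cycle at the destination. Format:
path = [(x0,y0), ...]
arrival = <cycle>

  0. router=(3,4) cycle=20 (inject)
  1. router=(2,4) cycle=25 dir=W
  2. router=(1,4) cycle=30 dir=W
  3. router=(1,3) cycle=35 dir=S
  4. router=(1,2) cycle=40 dir=S

path = [(3,4), (2,4), (1,4), (1,3), (1,2)]
arrival = 40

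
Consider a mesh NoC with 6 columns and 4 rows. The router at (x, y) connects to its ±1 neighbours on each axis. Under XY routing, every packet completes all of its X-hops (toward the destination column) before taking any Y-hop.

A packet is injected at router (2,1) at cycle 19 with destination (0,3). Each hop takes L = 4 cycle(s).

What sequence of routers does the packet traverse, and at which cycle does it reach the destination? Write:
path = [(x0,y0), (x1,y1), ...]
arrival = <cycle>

hop 0: (2,1) @ cyc 19
hop 1: (1,1) @ cyc 23  [W]
hop 2: (0,1) @ cyc 27  [W]
hop 3: (0,2) @ cyc 31  [N]
hop 4: (0,3) @ cyc 35  [N]

path = [(2,1), (1,1), (0,1), (0,2), (0,3)]
arrival = 35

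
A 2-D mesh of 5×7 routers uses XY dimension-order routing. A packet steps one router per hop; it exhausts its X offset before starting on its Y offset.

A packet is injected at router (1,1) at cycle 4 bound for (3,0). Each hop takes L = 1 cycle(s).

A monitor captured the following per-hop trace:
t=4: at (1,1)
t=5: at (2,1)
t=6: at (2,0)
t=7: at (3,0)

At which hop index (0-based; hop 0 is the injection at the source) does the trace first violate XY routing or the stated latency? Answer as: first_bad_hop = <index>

first_bad_hop = 2

  1: Δx=+1 Δy=+0 Δt=1 [ok]
  2: Δx=+0 Δy=-1 Δt=1 [BAD: Y-move but x=2≠3]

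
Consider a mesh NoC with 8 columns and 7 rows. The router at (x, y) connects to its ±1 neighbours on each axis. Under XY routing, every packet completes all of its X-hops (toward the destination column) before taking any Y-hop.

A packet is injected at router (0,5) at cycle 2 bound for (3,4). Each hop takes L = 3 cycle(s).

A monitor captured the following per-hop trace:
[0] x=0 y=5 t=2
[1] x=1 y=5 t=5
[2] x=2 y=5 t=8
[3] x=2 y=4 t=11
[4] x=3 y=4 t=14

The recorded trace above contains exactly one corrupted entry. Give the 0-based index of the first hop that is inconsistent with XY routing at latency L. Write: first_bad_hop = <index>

first_bad_hop = 3

  1: Δx=+1 Δy=+0 Δt=3 [ok]
  2: Δx=+1 Δy=+0 Δt=3 [ok]
  3: Δx=+0 Δy=-1 Δt=3 [BAD: Y-move but x=2≠3]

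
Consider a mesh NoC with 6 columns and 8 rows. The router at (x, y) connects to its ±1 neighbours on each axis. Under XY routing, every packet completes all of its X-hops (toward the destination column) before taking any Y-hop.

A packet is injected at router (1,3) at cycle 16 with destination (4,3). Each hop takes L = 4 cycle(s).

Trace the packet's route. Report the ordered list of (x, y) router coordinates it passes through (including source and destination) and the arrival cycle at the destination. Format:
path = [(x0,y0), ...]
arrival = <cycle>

#0 — 1,3 | c16
#1 — 2,3 | c20 | E
#2 — 3,3 | c24 | E
#3 — 4,3 | c28 | E

path = [(1,3), (2,3), (3,3), (4,3)]
arrival = 28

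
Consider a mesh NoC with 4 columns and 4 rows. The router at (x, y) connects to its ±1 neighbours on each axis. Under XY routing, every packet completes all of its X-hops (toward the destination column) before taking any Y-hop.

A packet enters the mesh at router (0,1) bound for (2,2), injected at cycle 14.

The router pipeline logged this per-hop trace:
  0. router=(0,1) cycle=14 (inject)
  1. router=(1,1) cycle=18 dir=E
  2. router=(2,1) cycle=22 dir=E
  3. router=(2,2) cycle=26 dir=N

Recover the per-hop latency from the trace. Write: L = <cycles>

L = 4

From hop 0 (14) to hop 1 (18): +4 cycles.
Per-hop latency L = Δcyc = 4.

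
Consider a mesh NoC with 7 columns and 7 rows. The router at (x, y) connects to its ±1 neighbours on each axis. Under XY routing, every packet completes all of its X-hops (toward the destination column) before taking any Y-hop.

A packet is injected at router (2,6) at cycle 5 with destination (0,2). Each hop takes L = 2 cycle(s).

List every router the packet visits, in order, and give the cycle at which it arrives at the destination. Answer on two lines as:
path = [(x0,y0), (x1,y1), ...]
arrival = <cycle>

path = [(2,6), (1,6), (0,6), (0,5), (0,4), (0,3), (0,2)]
arrival = 17

t=5: at (2,6)
t=7: at (1,6) after W
t=9: at (0,6) after W
t=11: at (0,5) after S
t=13: at (0,4) after S
t=15: at (0,3) after S
t=17: at (0,2) after S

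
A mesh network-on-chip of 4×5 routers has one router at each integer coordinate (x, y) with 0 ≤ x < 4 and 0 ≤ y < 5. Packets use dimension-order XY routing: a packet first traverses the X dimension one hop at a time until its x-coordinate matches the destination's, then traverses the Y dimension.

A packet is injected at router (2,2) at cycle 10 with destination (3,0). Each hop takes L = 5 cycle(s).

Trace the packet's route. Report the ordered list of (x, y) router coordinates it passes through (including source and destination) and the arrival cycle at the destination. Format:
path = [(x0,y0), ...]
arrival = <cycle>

src (2,2)  cyc=10
E→(3,2)  cyc=15
S→(3,1)  cyc=20
S→(3,0)  cyc=25

path = [(2,2), (3,2), (3,1), (3,0)]
arrival = 25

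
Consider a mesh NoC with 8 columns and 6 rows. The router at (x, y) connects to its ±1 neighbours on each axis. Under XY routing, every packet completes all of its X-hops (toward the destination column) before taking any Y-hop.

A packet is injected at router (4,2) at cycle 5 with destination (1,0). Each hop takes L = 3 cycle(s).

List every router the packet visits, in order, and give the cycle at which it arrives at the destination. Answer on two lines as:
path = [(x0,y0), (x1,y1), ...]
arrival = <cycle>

path = [(4,2), (3,2), (2,2), (1,2), (1,1), (1,0)]
arrival = 20

#0 — 4,2 | c5
#1 — 3,2 | c8 | W
#2 — 2,2 | c11 | W
#3 — 1,2 | c14 | W
#4 — 1,1 | c17 | S
#5 — 1,0 | c20 | S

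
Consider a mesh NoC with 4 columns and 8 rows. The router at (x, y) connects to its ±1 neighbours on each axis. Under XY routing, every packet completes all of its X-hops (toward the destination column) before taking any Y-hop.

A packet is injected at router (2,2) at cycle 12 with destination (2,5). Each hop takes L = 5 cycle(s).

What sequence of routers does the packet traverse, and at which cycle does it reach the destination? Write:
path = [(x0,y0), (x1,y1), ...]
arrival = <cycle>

path = [(2,2), (2,3), (2,4), (2,5)]
arrival = 27

t=12: at (2,2)
t=17: at (2,3) after N
t=22: at (2,4) after N
t=27: at (2,5) after N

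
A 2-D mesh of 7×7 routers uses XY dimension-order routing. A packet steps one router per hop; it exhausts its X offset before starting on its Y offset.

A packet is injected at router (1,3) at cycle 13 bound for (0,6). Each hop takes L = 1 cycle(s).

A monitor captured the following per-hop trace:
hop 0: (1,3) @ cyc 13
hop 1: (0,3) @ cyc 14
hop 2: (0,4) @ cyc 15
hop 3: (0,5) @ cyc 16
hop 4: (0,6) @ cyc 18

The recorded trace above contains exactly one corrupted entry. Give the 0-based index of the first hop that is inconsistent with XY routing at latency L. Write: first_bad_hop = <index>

first_bad_hop = 4

check 1→ d=(-1,0) cyc+1: ok
check 2→ d=(0,1) cyc+1: ok
check 3→ d=(0,1) cyc+1: ok
check 4→ d=(0,1) cyc+2: BAD: Δcyc=2≠L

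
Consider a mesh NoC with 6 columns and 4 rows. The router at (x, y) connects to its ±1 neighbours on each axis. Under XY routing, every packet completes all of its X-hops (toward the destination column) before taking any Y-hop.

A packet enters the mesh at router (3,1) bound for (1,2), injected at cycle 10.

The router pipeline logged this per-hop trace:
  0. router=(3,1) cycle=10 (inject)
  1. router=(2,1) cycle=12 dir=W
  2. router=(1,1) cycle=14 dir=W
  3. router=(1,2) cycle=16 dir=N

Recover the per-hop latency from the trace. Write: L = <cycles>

cyc[1] − cyc[0] = 12 − 10 = 2.
Per-hop latency L = Δcyc = 2.

L = 2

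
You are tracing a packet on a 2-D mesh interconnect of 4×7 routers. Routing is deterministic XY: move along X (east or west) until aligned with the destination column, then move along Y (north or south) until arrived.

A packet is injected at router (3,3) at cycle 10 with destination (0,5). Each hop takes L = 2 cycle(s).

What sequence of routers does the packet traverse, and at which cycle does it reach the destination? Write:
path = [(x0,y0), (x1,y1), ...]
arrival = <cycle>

src (3,3)  cyc=10
W→(2,3)  cyc=12
W→(1,3)  cyc=14
W→(0,3)  cyc=16
N→(0,4)  cyc=18
N→(0,5)  cyc=20

path = [(3,3), (2,3), (1,3), (0,3), (0,4), (0,5)]
arrival = 20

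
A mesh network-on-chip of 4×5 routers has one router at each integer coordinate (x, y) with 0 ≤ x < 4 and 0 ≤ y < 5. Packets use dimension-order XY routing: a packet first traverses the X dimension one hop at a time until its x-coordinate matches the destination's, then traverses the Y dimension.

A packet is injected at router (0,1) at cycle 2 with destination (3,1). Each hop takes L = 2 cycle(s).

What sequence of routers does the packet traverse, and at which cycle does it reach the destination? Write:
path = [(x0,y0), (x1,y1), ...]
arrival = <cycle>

path = [(0,1), (1,1), (2,1), (3,1)]
arrival = 8

#0 — 0,1 | c2
#1 — 1,1 | c4 | E
#2 — 2,1 | c6 | E
#3 — 3,1 | c8 | E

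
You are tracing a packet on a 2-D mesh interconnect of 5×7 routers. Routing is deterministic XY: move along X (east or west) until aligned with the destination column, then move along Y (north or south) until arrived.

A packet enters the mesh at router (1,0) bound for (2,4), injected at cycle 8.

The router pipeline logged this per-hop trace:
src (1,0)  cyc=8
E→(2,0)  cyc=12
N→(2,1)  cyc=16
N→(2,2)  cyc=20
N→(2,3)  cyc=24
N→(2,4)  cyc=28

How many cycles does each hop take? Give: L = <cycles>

L = 4

From hop 0 (8) to hop 1 (12): +4 cycles.
Each hop adds L, hence L = 4.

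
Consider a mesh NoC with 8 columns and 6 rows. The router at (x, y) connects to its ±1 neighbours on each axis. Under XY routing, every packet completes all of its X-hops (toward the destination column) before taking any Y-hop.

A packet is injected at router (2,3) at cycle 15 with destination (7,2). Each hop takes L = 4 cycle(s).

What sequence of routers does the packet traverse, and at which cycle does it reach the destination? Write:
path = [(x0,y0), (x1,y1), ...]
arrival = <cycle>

path = [(2,3), (3,3), (4,3), (5,3), (6,3), (7,3), (7,2)]
arrival = 39

#0 — 2,3 | c15
#1 — 3,3 | c19 | E
#2 — 4,3 | c23 | E
#3 — 5,3 | c27 | E
#4 — 6,3 | c31 | E
#5 — 7,3 | c35 | E
#6 — 7,2 | c39 | S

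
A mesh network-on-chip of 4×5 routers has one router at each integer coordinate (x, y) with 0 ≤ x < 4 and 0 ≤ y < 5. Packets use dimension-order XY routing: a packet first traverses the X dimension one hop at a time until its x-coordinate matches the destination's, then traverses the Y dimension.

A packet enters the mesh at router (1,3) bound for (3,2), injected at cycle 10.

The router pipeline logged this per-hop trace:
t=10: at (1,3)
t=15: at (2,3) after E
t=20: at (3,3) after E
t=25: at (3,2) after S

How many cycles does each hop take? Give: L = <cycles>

From hop 0 (10) to hop 1 (15): +5 cycles.
That increment is L by definition: L = 5.

L = 5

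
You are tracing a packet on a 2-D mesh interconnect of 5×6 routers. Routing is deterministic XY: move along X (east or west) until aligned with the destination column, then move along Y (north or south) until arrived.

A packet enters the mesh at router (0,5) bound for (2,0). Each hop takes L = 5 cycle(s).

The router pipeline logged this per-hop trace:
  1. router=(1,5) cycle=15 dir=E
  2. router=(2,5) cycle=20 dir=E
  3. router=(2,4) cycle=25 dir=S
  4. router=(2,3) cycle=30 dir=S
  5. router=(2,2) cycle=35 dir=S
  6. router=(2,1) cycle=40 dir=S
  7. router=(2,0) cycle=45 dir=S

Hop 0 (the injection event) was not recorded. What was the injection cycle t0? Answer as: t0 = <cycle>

cyc[1] = 15 and cyc[k] = t0 + k·L for every k.
So t0 = 15 − 1·5 = 10.

t0 = 10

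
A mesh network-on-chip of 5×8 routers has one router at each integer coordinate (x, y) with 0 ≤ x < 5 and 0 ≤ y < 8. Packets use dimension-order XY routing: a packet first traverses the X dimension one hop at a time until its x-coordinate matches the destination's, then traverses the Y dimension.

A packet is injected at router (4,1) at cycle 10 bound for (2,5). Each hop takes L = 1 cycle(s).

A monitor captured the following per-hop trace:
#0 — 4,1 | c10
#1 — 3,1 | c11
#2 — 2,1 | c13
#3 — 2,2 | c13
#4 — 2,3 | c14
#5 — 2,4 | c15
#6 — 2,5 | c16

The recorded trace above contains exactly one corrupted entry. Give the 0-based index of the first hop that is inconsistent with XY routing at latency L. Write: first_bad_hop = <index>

first_bad_hop = 2

hop 1: step (-1,+0), +1 cyc — ok
hop 2: step (-1,+0), +2 cyc — BAD: Δcyc=2≠L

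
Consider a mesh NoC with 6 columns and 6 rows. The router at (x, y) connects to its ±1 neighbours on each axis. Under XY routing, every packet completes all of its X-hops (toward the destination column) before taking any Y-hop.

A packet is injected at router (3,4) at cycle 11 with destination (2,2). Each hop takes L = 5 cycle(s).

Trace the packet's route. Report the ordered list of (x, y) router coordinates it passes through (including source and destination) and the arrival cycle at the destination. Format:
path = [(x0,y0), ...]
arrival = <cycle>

src (3,4)  cyc=11
W→(2,4)  cyc=16
S→(2,3)  cyc=21
S→(2,2)  cyc=26

path = [(3,4), (2,4), (2,3), (2,2)]
arrival = 26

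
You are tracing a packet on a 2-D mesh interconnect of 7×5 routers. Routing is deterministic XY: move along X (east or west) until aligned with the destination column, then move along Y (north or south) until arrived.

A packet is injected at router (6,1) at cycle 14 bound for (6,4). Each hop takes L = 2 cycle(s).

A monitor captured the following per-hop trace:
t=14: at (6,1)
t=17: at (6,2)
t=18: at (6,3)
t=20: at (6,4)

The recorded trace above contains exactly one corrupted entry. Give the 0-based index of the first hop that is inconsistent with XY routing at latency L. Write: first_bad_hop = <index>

first_bad_hop = 1

check 1→ d=(0,1) cyc+3: BAD: Δcyc=3≠L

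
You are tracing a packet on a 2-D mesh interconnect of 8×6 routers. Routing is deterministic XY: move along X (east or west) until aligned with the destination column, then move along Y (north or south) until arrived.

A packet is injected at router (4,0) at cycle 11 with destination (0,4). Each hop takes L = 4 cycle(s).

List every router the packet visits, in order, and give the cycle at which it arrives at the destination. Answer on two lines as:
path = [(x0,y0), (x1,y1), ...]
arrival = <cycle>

[0] x=4 y=0 t=11
[1] x=3 y=0 t=15 →W
[2] x=2 y=0 t=19 →W
[3] x=1 y=0 t=23 →W
[4] x=0 y=0 t=27 →W
[5] x=0 y=1 t=31 →N
[6] x=0 y=2 t=35 →N
[7] x=0 y=3 t=39 →N
[8] x=0 y=4 t=43 →N

path = [(4,0), (3,0), (2,0), (1,0), (0,0), (0,1), (0,2), (0,3), (0,4)]
arrival = 43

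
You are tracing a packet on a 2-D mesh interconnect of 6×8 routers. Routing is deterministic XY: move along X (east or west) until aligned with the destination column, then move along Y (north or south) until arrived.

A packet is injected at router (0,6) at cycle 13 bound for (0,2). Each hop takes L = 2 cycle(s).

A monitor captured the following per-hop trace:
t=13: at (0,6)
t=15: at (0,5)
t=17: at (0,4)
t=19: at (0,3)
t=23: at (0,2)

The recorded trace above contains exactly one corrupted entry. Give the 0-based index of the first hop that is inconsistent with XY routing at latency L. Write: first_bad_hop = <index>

first_bad_hop = 4

[1] (+0,-1) / 2c ⇒ ok
[2] (+0,-1) / 2c ⇒ ok
[3] (+0,-1) / 2c ⇒ ok
[4] (+0,-1) / 4c ⇒ BAD: Δcyc=4≠L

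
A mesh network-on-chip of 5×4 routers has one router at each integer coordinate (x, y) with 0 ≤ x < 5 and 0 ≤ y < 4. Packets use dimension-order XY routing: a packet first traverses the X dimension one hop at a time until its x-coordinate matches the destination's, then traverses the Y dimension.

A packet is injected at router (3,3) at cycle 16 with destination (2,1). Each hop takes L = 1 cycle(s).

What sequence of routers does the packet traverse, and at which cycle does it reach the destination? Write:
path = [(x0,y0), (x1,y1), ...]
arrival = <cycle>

path = [(3,3), (2,3), (2,2), (2,1)]
arrival = 19

src (3,3)  cyc=16
W→(2,3)  cyc=17
S→(2,2)  cyc=18
S→(2,1)  cyc=19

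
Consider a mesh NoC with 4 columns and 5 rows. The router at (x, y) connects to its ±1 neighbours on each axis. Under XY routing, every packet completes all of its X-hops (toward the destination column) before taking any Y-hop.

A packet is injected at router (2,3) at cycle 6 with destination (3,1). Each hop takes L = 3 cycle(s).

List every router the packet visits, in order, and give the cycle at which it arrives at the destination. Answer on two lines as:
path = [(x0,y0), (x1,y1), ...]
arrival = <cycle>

hop 0: (2,3) @ cyc 6
hop 1: (3,3) @ cyc 9  [E]
hop 2: (3,2) @ cyc 12  [S]
hop 3: (3,1) @ cyc 15  [S]

path = [(2,3), (3,3), (3,2), (3,1)]
arrival = 15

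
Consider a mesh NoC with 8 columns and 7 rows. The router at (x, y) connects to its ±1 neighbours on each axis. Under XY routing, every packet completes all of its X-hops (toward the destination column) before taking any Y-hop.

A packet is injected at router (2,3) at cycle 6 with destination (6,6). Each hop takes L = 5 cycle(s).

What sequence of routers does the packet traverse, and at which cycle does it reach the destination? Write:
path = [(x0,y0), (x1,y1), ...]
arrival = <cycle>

path = [(2,3), (3,3), (4,3), (5,3), (6,3), (6,4), (6,5), (6,6)]
arrival = 41

#0 — 2,3 | c6
#1 — 3,3 | c11 | E
#2 — 4,3 | c16 | E
#3 — 5,3 | c21 | E
#4 — 6,3 | c26 | E
#5 — 6,4 | c31 | N
#6 — 6,5 | c36 | N
#7 — 6,6 | c41 | N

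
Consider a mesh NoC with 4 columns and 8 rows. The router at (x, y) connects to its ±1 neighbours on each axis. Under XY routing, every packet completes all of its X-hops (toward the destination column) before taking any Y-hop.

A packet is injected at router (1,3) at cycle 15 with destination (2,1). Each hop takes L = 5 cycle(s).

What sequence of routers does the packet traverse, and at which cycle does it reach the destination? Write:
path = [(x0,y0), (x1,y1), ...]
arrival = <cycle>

[0] x=1 y=3 t=15
[1] x=2 y=3 t=20 →E
[2] x=2 y=2 t=25 →S
[3] x=2 y=1 t=30 →S

path = [(1,3), (2,3), (2,2), (2,1)]
arrival = 30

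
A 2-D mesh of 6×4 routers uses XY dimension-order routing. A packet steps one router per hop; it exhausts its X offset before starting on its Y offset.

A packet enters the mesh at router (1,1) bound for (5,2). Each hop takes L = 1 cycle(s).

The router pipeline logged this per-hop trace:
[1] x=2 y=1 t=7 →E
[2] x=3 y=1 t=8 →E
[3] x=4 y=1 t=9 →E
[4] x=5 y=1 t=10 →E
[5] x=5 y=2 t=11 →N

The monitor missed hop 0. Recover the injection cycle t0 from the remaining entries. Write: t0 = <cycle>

cyc[1] = 7 and cyc[k] = t0 + k·L for every k.
So t0 = 7 − 1·1 = 6.

t0 = 6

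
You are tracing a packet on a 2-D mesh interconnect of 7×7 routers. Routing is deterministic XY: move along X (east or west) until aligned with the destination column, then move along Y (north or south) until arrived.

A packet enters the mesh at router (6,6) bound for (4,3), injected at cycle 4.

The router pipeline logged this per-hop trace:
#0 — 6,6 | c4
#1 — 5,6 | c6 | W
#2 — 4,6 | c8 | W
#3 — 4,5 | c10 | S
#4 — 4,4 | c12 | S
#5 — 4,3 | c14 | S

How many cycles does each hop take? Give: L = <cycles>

Δcyc across hop 0→1: 6 − 4 = 2.
One hop costs L cycles, so L = 2.

L = 2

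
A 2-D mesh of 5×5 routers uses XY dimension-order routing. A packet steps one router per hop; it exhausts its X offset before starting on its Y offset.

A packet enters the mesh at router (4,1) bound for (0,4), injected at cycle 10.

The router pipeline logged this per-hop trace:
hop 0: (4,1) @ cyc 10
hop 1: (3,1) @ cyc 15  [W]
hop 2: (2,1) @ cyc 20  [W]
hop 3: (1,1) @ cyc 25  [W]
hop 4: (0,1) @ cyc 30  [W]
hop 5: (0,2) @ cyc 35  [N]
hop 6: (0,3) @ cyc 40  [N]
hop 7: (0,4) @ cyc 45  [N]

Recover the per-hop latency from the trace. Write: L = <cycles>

From hop 0 (10) to hop 1 (15): +5 cycles.
Per-hop latency L = Δcyc = 5.

L = 5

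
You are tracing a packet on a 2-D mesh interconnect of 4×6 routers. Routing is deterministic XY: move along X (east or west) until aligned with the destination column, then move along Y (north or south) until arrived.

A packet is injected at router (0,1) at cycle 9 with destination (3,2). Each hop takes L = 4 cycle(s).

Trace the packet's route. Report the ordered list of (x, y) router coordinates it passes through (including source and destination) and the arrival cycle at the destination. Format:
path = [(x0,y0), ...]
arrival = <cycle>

path = [(0,1), (1,1), (2,1), (3,1), (3,2)]
arrival = 25

[0] x=0 y=1 t=9
[1] x=1 y=1 t=13 →E
[2] x=2 y=1 t=17 →E
[3] x=3 y=1 t=21 →E
[4] x=3 y=2 t=25 →N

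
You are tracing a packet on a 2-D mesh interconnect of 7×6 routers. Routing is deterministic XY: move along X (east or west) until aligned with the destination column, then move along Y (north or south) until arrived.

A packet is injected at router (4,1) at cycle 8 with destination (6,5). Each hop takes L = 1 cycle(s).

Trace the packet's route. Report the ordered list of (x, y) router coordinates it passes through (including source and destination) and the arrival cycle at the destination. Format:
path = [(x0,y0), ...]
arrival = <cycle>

path = [(4,1), (5,1), (6,1), (6,2), (6,3), (6,4), (6,5)]
arrival = 14

  0. router=(4,1) cycle=8 (inject)
  1. router=(5,1) cycle=9 dir=E
  2. router=(6,1) cycle=10 dir=E
  3. router=(6,2) cycle=11 dir=N
  4. router=(6,3) cycle=12 dir=N
  5. router=(6,4) cycle=13 dir=N
  6. router=(6,5) cycle=14 dir=N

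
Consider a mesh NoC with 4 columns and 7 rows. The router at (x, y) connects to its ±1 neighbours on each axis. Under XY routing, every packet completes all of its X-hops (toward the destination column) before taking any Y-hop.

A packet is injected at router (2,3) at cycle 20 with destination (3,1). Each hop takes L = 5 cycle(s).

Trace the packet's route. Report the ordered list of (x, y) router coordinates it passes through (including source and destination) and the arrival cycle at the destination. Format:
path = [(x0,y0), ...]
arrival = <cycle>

path = [(2,3), (3,3), (3,2), (3,1)]
arrival = 35

t=20: at (2,3)
t=25: at (3,3) after E
t=30: at (3,2) after S
t=35: at (3,1) after S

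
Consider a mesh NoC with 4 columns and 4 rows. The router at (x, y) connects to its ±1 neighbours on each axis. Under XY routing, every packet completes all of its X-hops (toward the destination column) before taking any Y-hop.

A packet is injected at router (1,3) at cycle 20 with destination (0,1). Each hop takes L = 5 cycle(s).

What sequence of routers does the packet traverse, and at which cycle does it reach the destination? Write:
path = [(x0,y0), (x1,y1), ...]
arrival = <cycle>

t=20: at (1,3)
t=25: at (0,3) after W
t=30: at (0,2) after S
t=35: at (0,1) after S

path = [(1,3), (0,3), (0,2), (0,1)]
arrival = 35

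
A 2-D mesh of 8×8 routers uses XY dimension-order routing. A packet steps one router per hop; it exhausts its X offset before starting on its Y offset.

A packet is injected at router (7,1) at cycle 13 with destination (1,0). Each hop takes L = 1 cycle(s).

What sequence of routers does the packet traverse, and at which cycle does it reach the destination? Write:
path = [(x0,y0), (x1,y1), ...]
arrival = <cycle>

  0. router=(7,1) cycle=13 (inject)
  1. router=(6,1) cycle=14 dir=W
  2. router=(5,1) cycle=15 dir=W
  3. router=(4,1) cycle=16 dir=W
  4. router=(3,1) cycle=17 dir=W
  5. router=(2,1) cycle=18 dir=W
  6. router=(1,1) cycle=19 dir=W
  7. router=(1,0) cycle=20 dir=S

path = [(7,1), (6,1), (5,1), (4,1), (3,1), (2,1), (1,1), (1,0)]
arrival = 20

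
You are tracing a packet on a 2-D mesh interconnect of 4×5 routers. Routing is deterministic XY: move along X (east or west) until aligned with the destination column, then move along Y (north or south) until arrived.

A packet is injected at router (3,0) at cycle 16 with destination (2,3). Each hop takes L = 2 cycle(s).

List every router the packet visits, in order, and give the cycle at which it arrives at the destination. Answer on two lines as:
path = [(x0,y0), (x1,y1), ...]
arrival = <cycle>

path = [(3,0), (2,0), (2,1), (2,2), (2,3)]
arrival = 24

  0. router=(3,0) cycle=16 (inject)
  1. router=(2,0) cycle=18 dir=W
  2. router=(2,1) cycle=20 dir=N
  3. router=(2,2) cycle=22 dir=N
  4. router=(2,3) cycle=24 dir=N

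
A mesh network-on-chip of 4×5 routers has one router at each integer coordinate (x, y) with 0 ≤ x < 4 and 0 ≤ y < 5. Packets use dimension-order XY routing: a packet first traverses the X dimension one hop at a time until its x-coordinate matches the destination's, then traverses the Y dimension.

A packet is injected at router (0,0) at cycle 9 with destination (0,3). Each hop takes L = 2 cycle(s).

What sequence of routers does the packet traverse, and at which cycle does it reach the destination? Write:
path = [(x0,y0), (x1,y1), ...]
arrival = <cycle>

[0] x=0 y=0 t=9
[1] x=0 y=1 t=11 →N
[2] x=0 y=2 t=13 →N
[3] x=0 y=3 t=15 →N

path = [(0,0), (0,1), (0,2), (0,3)]
arrival = 15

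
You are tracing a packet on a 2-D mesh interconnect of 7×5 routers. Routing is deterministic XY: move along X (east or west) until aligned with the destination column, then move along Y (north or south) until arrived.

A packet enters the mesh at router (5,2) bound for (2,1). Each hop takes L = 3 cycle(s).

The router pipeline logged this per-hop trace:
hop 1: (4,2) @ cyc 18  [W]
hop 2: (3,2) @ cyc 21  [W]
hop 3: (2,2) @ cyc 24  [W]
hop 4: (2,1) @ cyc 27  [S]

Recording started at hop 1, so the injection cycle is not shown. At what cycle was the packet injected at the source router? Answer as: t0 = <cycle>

t0 = 15

cyc[1] = 18 and cyc[k] = t0 + k·L for every k.
t0 = cyc[1] − L = 18 − 3 = 15.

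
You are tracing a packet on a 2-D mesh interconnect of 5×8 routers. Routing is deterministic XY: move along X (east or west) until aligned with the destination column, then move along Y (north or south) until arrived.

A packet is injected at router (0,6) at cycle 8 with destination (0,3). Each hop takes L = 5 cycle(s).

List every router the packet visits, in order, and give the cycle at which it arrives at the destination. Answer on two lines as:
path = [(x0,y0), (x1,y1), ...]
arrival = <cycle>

path = [(0,6), (0,5), (0,4), (0,3)]
arrival = 23

hop 0: (0,6) @ cyc 8
hop 1: (0,5) @ cyc 13  [S]
hop 2: (0,4) @ cyc 18  [S]
hop 3: (0,3) @ cyc 23  [S]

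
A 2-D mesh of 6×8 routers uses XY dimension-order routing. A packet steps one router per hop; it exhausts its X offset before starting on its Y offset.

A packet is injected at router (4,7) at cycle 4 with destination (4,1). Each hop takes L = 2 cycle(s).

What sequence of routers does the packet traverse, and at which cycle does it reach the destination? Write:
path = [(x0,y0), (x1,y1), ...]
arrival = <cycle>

path = [(4,7), (4,6), (4,5), (4,4), (4,3), (4,2), (4,1)]
arrival = 16

[0] x=4 y=7 t=4
[1] x=4 y=6 t=6 →S
[2] x=4 y=5 t=8 →S
[3] x=4 y=4 t=10 →S
[4] x=4 y=3 t=12 →S
[5] x=4 y=2 t=14 →S
[6] x=4 y=1 t=16 →S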